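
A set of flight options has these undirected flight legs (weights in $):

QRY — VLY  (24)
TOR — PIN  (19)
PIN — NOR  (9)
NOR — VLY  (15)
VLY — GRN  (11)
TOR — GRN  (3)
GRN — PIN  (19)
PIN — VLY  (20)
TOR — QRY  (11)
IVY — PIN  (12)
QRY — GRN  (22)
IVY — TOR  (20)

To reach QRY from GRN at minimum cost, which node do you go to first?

TOR

Candidate routes:
GRN–QRY: 22 = 22
GRN–TOR–QRY: 3+11 = 14
Cheapest is GRN–TOR–QRY at $14.
So from GRN the first move is to TOR.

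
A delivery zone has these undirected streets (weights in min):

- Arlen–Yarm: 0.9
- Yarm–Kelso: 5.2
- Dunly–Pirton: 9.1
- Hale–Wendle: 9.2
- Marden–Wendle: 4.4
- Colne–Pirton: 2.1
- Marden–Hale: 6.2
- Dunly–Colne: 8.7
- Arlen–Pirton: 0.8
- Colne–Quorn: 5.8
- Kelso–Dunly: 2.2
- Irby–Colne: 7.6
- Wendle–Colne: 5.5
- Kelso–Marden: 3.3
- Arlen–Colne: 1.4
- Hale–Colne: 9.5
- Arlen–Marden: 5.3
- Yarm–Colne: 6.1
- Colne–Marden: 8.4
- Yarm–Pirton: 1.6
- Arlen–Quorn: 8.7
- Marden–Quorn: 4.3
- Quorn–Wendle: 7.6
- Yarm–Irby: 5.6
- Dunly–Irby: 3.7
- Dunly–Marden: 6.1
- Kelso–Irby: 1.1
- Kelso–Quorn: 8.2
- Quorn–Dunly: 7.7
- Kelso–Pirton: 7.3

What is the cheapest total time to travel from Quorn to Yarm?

Shortest distances from Quorn:
Quorn: 0
Marden: 4.3  (via Quorn)
Colne: 5.8  (via Quorn)
Arlen: 7.2  (via Colne)
Kelso: 7.6  (via Marden)
Wendle: 7.6  (via Quorn)
Dunly: 7.7  (via Quorn)
Pirton: 7.9  (via Colne)
Yarm: 8.1  (via Arlen)
Shortest route: Quorn → Colne → Arlen → Yarm = 8.1 min.

8.1 min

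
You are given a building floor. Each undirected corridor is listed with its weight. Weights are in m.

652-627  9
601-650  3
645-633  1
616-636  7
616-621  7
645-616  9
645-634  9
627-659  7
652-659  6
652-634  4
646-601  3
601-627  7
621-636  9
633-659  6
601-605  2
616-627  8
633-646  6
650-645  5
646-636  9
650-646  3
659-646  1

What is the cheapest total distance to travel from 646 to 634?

11 m

Settle nodes by increasing distance from 646:
646: 0
659: 1  (via 646)
601: 3  (via 646)
650: 3  (via 646)
605: 5  (via 601)
633: 6  (via 646)
652: 7  (via 659)
645: 7  (via 633)
627: 8  (via 659)
636: 9  (via 646)
634: 11  (via 652)
Shortest route: 646 → 659 → 652 → 634 = 11 m.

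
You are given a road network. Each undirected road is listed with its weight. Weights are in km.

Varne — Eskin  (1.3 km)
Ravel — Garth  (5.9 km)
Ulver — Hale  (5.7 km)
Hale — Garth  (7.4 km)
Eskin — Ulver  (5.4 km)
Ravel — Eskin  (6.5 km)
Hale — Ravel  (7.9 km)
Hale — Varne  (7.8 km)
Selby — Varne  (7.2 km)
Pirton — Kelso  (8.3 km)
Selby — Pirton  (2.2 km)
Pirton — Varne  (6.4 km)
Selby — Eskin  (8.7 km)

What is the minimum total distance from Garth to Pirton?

Candidate routes:
Garth–Ravel–Eskin–Varne–Pirton: 5.9+6.5+1.3+6.4 = 20.1
Garth–Ravel–Eskin–Varne–Selby–Pirton: 5.9+6.5+1.3+7.2+2.2 = 23.1
Garth–Hale–Varne–Pirton: 7.4+7.8+6.4 = 21.6
The minimum is 20.1 km via Garth–Ravel–Eskin–Varne–Pirton.

20.1 km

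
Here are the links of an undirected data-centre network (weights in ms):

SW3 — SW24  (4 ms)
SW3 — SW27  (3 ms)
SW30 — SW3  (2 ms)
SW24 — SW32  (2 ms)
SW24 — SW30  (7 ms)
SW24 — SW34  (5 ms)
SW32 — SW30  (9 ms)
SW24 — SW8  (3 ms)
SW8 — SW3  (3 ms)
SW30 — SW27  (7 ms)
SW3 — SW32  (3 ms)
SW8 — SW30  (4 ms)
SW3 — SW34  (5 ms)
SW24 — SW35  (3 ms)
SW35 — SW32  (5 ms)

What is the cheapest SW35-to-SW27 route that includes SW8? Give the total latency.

Best SW35 to SW8: SW35–SW24–SW8 costing 6
Best SW8 to SW27: SW8–SW3–SW27 costing 6
Total via SW8: 6 + 6 = 12 ms.

12 ms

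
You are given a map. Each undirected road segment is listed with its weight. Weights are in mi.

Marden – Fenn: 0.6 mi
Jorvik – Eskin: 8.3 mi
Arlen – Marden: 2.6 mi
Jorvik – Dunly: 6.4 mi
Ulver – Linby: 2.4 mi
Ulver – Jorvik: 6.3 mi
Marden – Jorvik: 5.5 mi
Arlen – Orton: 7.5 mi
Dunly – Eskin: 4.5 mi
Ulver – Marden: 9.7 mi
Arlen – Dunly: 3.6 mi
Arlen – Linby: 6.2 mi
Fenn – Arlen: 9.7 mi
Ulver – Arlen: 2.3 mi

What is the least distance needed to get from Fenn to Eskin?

Running Dijkstra from Fenn:
Fenn: 0
Marden: 0.6  (via Fenn)
Arlen: 3.2  (via Marden)
Ulver: 5.5  (via Arlen)
Jorvik: 6.1  (via Marden)
Dunly: 6.8  (via Arlen)
Linby: 7.9  (via Ulver)
Orton: 10.7  (via Arlen)
Eskin: 11.3  (via Dunly)
Shortest route: Fenn → Marden → Arlen → Dunly → Eskin = 11.3 mi.

11.3 mi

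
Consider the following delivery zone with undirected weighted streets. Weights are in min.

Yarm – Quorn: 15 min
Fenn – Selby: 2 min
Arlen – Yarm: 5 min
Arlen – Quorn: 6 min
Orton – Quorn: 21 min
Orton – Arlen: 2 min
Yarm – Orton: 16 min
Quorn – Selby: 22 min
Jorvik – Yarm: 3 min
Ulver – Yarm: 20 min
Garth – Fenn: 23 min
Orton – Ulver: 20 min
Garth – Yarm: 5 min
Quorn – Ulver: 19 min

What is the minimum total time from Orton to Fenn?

32 min

Enumerating some paths:
Orton - Arlen - Quorn - Selby - Fenn: 2+6+22+2 = 32
Orton - Arlen - Yarm - Garth - Fenn: 2+5+5+23 = 35
The minimum is 32 min via Orton - Arlen - Quorn - Selby - Fenn.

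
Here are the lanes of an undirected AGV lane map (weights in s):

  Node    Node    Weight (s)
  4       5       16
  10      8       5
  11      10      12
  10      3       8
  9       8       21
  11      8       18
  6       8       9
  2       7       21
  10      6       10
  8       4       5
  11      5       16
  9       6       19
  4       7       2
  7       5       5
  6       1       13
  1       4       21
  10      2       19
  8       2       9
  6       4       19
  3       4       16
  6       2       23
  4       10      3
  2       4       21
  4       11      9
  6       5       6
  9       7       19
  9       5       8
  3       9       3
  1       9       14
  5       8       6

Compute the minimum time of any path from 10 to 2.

Settle nodes by increasing distance from 10:
10: 0
4: 3  (via 10)
7: 5  (via 4)
8: 5  (via 10)
3: 8  (via 10)
5: 10  (via 7)
6: 10  (via 10)
9: 11  (via 3)
11: 12  (via 10)
2: 14  (via 8)
Shortest route: 10 → 8 → 2 = 14 s.

14 s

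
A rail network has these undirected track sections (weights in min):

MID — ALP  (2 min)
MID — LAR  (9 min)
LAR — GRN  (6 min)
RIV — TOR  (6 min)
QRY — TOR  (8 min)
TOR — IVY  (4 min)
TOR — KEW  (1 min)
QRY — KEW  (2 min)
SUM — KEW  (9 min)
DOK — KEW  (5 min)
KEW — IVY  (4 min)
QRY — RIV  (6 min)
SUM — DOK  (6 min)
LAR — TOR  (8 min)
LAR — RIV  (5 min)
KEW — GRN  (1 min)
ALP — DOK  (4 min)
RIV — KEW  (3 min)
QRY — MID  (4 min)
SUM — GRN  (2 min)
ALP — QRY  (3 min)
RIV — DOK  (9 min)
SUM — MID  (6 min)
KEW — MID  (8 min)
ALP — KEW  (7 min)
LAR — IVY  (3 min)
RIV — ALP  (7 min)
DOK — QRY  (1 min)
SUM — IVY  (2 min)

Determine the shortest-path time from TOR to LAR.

Shortest distances from TOR:
TOR: 0
KEW: 1  (via TOR)
GRN: 2  (via KEW)
QRY: 3  (via KEW)
IVY: 4  (via TOR)
SUM: 4  (via GRN)
RIV: 4  (via KEW)
DOK: 4  (via QRY)
ALP: 6  (via QRY)
LAR: 7  (via IVY)
Shortest route: TOR → IVY → LAR = 7 min.

7 min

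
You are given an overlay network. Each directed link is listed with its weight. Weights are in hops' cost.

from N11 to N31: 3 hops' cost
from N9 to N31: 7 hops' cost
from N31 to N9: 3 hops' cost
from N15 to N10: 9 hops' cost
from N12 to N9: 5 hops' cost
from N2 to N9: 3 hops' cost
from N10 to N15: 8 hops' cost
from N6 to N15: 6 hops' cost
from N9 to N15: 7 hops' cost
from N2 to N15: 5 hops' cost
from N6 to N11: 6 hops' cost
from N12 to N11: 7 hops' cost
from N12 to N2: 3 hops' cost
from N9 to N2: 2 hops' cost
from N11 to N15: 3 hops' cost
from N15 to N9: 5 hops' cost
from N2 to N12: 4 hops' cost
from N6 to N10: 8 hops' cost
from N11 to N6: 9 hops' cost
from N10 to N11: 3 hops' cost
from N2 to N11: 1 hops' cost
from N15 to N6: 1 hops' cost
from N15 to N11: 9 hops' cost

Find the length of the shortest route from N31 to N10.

Candidate routes:
N31–N9–N2–N15–N6–N10: 3+2+5+1+8 = 19
N31–N9–N2–N15–N10: 3+2+5+9 = 19
N31–N9–N2–N11–N15–N10: 3+2+1+3+9 = 18
N31–N9–N15–N10: 3+7+9 = 19
Cheapest is N31–N9–N2–N11–N15–N10 at 18 hops' cost.

18 hops' cost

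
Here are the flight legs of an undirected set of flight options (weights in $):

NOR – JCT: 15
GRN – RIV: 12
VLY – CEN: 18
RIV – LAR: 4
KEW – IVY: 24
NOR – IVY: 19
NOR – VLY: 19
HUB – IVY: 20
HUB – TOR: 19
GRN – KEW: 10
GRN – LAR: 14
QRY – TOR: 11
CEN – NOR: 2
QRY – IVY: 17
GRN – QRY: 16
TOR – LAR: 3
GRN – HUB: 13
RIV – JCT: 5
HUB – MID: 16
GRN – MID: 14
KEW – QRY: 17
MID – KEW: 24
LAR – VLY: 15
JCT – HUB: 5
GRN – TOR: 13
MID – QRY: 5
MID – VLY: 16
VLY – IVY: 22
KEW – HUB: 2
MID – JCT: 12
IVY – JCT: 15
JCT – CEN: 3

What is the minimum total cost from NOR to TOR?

$17

Candidate routes:
NOR–JCT–RIV–LAR–TOR: 15+5+4+3 = 27
NOR–CEN–JCT–HUB–TOR: 2+3+5+19 = 29
NOR–CEN–JCT–RIV–LAR–TOR: 2+3+5+4+3 = 17
Cheapest is NOR–CEN–JCT–RIV–LAR–TOR at $17.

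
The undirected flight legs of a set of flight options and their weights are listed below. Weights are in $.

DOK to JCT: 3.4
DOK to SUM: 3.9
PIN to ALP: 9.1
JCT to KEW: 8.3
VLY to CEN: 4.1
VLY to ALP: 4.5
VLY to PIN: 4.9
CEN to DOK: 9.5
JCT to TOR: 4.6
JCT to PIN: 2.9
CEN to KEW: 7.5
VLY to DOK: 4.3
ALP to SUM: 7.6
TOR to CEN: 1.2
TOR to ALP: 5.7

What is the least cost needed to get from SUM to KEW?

$15.6

Candidate routes:
SUM–DOK–JCT–KEW: 3.9+3.4+8.3 = 15.6
SUM–DOK–VLY–CEN–KEW: 3.9+4.3+4.1+7.5 = 19.8
The minimum is $15.6 via SUM–DOK–JCT–KEW.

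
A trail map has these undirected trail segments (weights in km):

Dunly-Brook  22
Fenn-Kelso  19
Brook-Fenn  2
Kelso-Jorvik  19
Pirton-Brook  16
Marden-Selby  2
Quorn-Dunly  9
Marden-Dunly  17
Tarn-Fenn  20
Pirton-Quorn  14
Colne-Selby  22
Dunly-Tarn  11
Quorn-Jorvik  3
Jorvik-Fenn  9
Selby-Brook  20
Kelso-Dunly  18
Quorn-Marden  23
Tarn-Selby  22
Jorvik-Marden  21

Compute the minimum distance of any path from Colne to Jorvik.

45 km

Running Dijkstra from Colne:
Colne: 0
Selby: 22  (via Colne)
Marden: 24  (via Selby)
Dunly: 41  (via Marden)
Brook: 42  (via Selby)
Tarn: 44  (via Selby)
Fenn: 44  (via Brook)
Jorvik: 45  (via Marden)
Shortest route: Colne → Selby → Marden → Jorvik = 45 km.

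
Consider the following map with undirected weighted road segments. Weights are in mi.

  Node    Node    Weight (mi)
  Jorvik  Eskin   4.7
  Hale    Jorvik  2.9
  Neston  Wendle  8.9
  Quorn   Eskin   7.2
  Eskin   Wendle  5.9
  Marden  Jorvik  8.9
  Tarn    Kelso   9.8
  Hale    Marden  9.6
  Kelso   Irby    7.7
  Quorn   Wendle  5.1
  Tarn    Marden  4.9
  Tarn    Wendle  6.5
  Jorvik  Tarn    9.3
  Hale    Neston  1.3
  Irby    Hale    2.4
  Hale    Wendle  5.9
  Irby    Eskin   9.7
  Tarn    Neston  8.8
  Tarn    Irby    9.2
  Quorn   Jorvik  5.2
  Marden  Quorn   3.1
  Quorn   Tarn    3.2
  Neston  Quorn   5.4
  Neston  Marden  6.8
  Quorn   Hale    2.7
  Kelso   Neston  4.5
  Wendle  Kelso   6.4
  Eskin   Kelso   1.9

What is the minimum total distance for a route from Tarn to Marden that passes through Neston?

Best Tarn to Neston: Tarn → Quorn → Hale → Neston costing 7.2
Best Neston to Marden: Neston → Marden costing 6.8
Total via Neston: 7.2 + 6.8 = 14 mi.

14 mi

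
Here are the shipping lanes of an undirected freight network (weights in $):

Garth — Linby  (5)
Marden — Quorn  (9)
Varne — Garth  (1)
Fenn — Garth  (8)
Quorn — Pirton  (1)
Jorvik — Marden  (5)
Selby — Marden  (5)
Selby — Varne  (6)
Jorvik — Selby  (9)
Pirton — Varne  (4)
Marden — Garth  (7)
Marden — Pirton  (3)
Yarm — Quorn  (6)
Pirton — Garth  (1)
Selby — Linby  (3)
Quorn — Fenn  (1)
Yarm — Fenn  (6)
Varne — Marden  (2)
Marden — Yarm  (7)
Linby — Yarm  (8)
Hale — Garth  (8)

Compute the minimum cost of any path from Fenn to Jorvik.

$10

Candidate routes:
Fenn - Quorn - Pirton - Marden - Jorvik: 1+1+3+5 = 10
Fenn - Quorn - Pirton - Garth - Varne - Marden - Jorvik: 1+1+1+1+2+5 = 11
Fenn - Quorn - Pirton - Varne - Marden - Jorvik: 1+1+4+2+5 = 13
Cheapest is Fenn - Quorn - Pirton - Marden - Jorvik at $10.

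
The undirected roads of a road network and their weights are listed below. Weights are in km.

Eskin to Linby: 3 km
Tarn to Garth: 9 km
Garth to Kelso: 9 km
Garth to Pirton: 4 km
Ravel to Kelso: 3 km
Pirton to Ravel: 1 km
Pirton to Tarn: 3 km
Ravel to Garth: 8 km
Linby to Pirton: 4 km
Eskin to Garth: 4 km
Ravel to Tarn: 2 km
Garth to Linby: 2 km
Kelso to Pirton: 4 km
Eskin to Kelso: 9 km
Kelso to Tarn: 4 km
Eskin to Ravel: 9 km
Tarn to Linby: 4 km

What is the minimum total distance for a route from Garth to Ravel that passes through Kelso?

Best Garth to Kelso: Garth–Pirton–Kelso costing 8
Shortest Kelso→Ravel: Kelso–Ravel = 3
Total via Kelso: 8 + 3 = 11 km.

11 km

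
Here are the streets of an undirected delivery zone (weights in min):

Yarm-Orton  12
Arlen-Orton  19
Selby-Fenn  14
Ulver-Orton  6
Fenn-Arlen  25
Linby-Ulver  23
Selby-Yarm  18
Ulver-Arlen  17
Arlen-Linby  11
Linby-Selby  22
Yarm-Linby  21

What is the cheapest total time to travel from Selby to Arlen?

Shortest distances from Selby:
Selby: 0
Fenn: 14  (via Selby)
Yarm: 18  (via Selby)
Linby: 22  (via Selby)
Orton: 30  (via Yarm)
Arlen: 33  (via Linby)
Shortest route: Selby → Linby → Arlen = 33 min.

33 min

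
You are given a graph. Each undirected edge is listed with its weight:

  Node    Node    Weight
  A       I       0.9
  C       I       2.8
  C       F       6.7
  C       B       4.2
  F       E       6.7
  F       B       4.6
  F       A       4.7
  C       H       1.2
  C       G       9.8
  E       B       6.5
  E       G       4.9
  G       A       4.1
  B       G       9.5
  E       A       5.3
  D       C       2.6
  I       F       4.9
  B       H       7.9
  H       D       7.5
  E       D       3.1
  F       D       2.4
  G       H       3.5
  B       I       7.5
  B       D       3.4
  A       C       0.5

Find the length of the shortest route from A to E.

Settle nodes by increasing distance from A:
A: 0
C: 0.5  (via A)
I: 0.9  (via A)
H: 1.7  (via C)
D: 3.1  (via C)
G: 4.1  (via A)
B: 4.7  (via C)
F: 4.7  (via A)
E: 5.3  (via A)
Shortest route: A–E = 5.3.

5.3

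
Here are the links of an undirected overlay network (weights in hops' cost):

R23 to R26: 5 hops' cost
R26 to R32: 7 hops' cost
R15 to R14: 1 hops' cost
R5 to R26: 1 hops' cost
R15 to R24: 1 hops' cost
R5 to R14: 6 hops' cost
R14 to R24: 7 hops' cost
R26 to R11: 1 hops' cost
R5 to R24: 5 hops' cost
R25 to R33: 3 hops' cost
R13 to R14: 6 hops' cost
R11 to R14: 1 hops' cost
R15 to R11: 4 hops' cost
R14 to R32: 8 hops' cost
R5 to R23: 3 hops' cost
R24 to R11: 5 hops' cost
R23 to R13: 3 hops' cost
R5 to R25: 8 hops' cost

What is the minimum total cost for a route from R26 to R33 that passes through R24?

Best R26 to R24: R26 → R11 → R14 → R15 → R24 costing 4
Best R24 to R33: R24 → R5 → R25 → R33 costing 16
Total via R24: 4 + 16 = 20 hops' cost.

20 hops' cost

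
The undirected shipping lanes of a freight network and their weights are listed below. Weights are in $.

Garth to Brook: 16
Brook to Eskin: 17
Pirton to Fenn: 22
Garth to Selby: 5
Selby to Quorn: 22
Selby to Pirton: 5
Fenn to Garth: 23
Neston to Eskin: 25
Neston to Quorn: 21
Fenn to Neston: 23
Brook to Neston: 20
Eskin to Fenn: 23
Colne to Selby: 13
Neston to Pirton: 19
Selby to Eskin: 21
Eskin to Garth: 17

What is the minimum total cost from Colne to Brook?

Compare a few routes:
Colne–Selby–Eskin–Brook: 13+21+17 = 51
Colne–Selby–Garth–Brook: 13+5+16 = 34
The minimum is $34 via Colne–Selby–Garth–Brook.

$34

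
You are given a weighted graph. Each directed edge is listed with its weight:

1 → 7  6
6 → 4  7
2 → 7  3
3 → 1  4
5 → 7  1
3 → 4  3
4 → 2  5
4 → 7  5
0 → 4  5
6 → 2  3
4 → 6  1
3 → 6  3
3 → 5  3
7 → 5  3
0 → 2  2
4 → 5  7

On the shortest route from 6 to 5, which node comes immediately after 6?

Enumerating some paths:
6 → 4 → 7 → 5: 7+5+3 = 15
6 → 2 → 7 → 5: 3+3+3 = 9
6 → 4 → 5: 7+7 = 14
Cheapest is 6 → 2 → 7 → 5 at 9.
So from 6 the first move is to 2.

2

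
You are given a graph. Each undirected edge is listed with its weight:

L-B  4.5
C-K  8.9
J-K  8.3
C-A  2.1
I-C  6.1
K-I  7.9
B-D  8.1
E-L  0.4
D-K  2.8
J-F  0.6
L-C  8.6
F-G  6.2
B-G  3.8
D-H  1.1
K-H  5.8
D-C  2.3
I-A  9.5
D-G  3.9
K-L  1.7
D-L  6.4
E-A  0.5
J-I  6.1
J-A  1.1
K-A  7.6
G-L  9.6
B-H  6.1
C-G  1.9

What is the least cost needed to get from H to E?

Running Dijkstra from H:
H: 0
D: 1.1  (via H)
C: 3.4  (via D)
K: 3.9  (via D)
G: 5  (via D)
A: 5.5  (via C)
L: 5.6  (via K)
E: 6  (via A)
Shortest route: H–D–C–A–E = 6.

6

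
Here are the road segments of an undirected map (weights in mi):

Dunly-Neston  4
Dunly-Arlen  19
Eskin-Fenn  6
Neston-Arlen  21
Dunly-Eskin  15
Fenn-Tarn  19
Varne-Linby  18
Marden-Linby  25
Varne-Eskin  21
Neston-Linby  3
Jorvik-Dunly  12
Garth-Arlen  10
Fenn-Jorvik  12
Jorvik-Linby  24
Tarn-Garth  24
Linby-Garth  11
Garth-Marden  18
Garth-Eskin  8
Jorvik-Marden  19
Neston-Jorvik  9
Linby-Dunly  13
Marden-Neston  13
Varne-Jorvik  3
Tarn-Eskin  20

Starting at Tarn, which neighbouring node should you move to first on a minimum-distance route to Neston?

Garth

Candidate routes:
Tarn–Eskin–Dunly–Neston: 20+15+4 = 39
Tarn–Garth–Linby–Neston: 24+11+3 = 38
Tarn–Fenn–Jorvik–Neston: 19+12+9 = 40
Tarn–Eskin–Garth–Linby–Neston: 20+8+11+3 = 42
Cheapest is Tarn–Garth–Linby–Neston at 38 mi.
So from Tarn the first move is to Garth.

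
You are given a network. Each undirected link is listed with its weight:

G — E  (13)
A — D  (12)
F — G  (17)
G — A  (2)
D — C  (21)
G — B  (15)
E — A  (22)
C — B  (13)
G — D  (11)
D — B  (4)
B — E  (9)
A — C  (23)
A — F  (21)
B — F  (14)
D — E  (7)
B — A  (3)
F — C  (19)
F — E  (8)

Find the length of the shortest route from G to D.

9

Compare a few routes:
G–A–D: 2+12 = 14
G–D: 11 = 11
G–A–B–D: 2+3+4 = 9
Cheapest is G–A–B–D at 9.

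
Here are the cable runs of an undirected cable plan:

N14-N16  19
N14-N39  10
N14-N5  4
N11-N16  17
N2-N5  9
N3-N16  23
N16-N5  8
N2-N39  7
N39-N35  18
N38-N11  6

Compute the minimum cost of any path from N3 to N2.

40

Settle nodes by increasing distance from N3:
N3: 0
N16: 23  (via N3)
N5: 31  (via N16)
N14: 35  (via N5)
N11: 40  (via N16)
N2: 40  (via N5)
Shortest route: N3 → N16 → N5 → N2 = 40.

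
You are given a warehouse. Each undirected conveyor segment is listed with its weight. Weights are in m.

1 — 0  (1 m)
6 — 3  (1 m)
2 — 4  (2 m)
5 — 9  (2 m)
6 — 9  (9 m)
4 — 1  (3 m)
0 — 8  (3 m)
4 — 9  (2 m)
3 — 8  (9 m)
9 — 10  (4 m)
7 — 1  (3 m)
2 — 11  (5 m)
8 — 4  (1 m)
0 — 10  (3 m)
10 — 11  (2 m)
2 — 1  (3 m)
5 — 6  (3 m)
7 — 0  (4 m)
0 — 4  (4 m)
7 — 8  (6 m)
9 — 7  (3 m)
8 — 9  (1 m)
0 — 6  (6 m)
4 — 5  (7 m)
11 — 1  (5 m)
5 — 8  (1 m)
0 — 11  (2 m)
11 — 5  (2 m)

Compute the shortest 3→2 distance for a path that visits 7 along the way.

15 m

Shortest 3→7: 3–6–5–9–7 = 9
Shortest 7→2: 7–1–2 = 6
Total via 7: 9 + 6 = 15 m.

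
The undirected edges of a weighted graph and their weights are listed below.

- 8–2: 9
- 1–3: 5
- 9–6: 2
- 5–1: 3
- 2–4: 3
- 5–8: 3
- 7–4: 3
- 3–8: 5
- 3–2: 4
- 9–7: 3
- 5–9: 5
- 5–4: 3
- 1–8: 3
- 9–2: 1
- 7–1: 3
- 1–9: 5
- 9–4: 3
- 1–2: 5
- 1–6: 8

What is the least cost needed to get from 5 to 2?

6

Compare a few routes:
5 → 4 → 2: 3+3 = 6
5 → 4 → 9 → 2: 3+3+1 = 7
5 → 1 → 2: 3+5 = 8
5 → 1 → 9 → 2: 3+5+1 = 9
The minimum is 6 via 5 → 4 → 2.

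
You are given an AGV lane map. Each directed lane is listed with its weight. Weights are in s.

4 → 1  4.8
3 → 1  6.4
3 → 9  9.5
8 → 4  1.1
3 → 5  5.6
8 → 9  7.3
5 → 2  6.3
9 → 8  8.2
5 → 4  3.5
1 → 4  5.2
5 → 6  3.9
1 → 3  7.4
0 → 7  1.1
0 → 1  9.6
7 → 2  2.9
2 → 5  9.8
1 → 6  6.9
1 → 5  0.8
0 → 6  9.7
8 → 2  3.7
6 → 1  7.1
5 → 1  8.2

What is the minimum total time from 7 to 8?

Settle nodes by increasing distance from 7:
7: 0
2: 2.9  (via 7)
5: 12.7  (via 2)
4: 16.2  (via 5)
6: 16.6  (via 5)
1: 20.9  (via 5)
3: 28.3  (via 1)
9: 37.8  (via 3)
8: 46  (via 9)
Shortest route: 7–2–5–1–3–9–8 = 46 s.

46 s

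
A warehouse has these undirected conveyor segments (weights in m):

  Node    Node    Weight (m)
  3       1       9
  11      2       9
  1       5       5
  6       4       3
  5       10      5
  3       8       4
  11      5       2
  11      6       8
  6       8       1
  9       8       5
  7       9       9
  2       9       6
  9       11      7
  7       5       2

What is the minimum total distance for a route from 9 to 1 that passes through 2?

22 m

Best 9 to 2: 9–2 costing 6
Shortest 2→1: 2–11–5–1 = 16
Total via 2: 6 + 16 = 22 m.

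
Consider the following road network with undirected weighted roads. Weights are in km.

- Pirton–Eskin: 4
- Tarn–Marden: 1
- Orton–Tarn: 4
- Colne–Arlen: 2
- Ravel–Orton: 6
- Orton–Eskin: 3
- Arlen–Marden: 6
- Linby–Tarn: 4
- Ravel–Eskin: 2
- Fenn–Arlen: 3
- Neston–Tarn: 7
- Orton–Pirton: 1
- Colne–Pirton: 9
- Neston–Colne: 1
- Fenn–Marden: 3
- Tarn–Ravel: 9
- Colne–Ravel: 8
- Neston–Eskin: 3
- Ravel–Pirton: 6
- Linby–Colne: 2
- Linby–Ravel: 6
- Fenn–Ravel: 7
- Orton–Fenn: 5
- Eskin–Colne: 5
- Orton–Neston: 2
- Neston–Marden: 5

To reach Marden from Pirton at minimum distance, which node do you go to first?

Candidate routes:
Pirton–Orton–Neston–Marden: 1+2+5 = 8
Pirton–Orton–Tarn–Marden: 1+4+1 = 6
Pirton–Orton–Fenn–Marden: 1+5+3 = 9
Cheapest is Pirton–Orton–Tarn–Marden at 6 km.
So from Pirton the first move is to Orton.

Orton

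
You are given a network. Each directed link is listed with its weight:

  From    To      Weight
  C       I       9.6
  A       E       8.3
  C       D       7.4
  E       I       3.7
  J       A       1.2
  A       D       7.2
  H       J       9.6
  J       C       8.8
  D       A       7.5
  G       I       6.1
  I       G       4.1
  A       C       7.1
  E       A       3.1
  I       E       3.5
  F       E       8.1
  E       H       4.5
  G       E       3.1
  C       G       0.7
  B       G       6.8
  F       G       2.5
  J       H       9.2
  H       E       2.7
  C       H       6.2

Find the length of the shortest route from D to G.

15.3

Compare a few routes:
D–A–E–I–G: 7.5+8.3+3.7+4.1 = 23.6
D–A–C–I–G: 7.5+7.1+9.6+4.1 = 28.3
D–A–C–G: 7.5+7.1+0.7 = 15.3
Cheapest is D–A–C–G at 15.3.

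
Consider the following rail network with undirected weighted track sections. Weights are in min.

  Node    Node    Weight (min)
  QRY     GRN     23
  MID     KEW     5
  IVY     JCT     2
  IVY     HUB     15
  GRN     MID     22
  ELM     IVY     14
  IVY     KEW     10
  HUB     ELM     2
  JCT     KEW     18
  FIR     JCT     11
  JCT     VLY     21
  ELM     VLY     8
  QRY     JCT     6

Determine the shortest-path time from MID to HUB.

30 min

Shortest distances from MID:
MID: 0
KEW: 5  (via MID)
IVY: 15  (via KEW)
JCT: 17  (via IVY)
GRN: 22  (via MID)
QRY: 23  (via JCT)
FIR: 28  (via JCT)
ELM: 29  (via IVY)
HUB: 30  (via IVY)
Shortest route: MID → KEW → IVY → HUB = 30 min.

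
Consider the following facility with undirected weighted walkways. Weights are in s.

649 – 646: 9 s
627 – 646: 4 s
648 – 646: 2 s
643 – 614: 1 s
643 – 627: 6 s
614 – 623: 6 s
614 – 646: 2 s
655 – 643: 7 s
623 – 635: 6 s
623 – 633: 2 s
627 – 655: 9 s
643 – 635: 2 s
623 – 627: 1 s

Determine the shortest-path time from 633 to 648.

9 s

Shortest distances from 633:
633: 0
623: 2  (via 633)
627: 3  (via 623)
646: 7  (via 627)
635: 8  (via 623)
614: 8  (via 623)
643: 9  (via 627)
648: 9  (via 646)
Shortest route: 633–623–627–646–648 = 9 s.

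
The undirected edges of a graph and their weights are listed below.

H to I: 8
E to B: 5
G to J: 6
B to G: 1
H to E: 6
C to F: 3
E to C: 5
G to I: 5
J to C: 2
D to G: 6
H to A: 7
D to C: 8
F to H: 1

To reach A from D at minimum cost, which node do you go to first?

C

Compare a few routes:
D - G - B - E - H - A: 6+1+5+6+7 = 25
D - C - F - H - A: 8+3+1+7 = 19
The minimum is 19 via D - C - F - H - A.
So from D the first move is to C.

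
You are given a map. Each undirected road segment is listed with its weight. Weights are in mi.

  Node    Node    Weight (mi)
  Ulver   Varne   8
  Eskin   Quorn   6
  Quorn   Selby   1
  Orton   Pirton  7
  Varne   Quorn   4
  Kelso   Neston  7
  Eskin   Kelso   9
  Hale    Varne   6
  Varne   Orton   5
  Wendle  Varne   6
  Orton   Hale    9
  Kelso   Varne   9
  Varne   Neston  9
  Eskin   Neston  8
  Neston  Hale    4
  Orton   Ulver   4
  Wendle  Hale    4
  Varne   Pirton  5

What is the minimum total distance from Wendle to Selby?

Shortest distances from Wendle:
Wendle: 0
Hale: 4  (via Wendle)
Varne: 6  (via Wendle)
Neston: 8  (via Hale)
Quorn: 10  (via Varne)
Pirton: 11  (via Varne)
Selby: 11  (via Quorn)
Shortest route: Wendle–Varne–Quorn–Selby = 11 mi.

11 mi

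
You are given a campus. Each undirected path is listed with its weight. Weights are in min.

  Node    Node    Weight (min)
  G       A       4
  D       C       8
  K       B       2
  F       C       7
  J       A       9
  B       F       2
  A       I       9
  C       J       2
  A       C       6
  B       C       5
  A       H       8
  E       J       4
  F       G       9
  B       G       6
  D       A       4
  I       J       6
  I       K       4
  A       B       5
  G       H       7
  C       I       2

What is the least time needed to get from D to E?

Running Dijkstra from D:
D: 0
A: 4  (via D)
C: 8  (via D)
G: 8  (via A)
B: 9  (via A)
I: 10  (via C)
J: 10  (via C)
F: 11  (via B)
K: 11  (via B)
H: 12  (via A)
E: 14  (via J)
Shortest route: D–C–J–E = 14 min.

14 min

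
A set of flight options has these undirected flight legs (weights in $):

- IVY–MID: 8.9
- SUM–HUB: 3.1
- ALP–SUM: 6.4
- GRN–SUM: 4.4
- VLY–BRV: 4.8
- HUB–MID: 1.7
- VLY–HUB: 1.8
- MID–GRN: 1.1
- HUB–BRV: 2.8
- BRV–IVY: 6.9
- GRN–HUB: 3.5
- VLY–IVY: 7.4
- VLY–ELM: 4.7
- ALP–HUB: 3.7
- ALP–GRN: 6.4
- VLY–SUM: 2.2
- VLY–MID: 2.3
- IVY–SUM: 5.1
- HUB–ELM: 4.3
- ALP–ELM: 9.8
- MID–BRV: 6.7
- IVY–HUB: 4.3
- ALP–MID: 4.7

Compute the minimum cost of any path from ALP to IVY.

Candidate routes:
ALP → HUB → SUM → IVY: 3.7+3.1+5.1 = 11.9
ALP → MID → HUB → IVY: 4.7+1.7+4.3 = 10.7
ALP → HUB → IVY: 3.7+4.3 = 8
ALP → SUM → IVY: 6.4+5.1 = 11.5
The minimum is $8 via ALP → HUB → IVY.

$8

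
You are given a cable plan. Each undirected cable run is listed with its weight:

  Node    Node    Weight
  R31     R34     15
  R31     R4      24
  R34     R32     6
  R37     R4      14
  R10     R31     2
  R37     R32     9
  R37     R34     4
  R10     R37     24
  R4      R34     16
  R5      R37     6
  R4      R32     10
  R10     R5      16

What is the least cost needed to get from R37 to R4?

14

Shortest distances from R37:
R37: 0
R34: 4  (via R37)
R5: 6  (via R37)
R32: 9  (via R37)
R4: 14  (via R37)
Shortest route: R37 → R4 = 14.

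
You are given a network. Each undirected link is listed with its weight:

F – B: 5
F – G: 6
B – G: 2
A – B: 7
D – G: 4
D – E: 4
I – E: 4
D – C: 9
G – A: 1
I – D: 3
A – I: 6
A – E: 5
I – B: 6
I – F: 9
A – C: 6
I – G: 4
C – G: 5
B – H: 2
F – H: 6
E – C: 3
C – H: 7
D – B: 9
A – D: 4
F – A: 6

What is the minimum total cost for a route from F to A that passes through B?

Shortest F→B: F–B = 5
Shortest B→A: B–G–A = 3
Total via B: 5 + 3 = 8.

8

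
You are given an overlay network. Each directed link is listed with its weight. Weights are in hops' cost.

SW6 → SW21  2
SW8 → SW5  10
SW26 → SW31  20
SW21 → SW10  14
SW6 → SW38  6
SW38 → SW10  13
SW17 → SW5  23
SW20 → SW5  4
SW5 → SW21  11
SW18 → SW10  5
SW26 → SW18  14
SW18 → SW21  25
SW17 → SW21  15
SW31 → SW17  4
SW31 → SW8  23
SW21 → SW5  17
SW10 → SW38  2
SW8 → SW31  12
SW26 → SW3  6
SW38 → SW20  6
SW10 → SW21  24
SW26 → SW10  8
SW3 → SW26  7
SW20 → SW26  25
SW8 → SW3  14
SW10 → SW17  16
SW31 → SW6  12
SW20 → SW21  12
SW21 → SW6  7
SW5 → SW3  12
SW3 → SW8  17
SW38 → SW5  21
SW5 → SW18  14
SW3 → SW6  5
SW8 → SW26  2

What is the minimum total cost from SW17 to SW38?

Candidate routes:
SW17–SW5–SW18–SW10–SW38: 23+14+5+2 = 44
SW17–SW21–SW10–SW38: 15+14+2 = 31
SW17–SW21–SW6–SW38: 15+7+6 = 28
Cheapest is SW17–SW21–SW6–SW38 at 28 hops' cost.

28 hops' cost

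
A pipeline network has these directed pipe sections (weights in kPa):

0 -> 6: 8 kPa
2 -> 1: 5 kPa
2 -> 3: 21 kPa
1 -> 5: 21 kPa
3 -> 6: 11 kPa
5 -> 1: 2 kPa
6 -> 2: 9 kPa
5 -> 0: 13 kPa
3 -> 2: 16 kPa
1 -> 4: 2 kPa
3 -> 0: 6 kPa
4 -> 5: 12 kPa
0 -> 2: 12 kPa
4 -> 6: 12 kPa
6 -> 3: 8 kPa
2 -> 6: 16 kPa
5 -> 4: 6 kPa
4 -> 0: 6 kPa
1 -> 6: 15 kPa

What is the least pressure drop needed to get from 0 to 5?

31 kPa

Settle nodes by increasing distance from 0:
0: 0
6: 8  (via 0)
2: 12  (via 0)
3: 16  (via 6)
1: 17  (via 2)
4: 19  (via 1)
5: 31  (via 4)
Shortest route: 0 → 2 → 1 → 4 → 5 = 31 kPa.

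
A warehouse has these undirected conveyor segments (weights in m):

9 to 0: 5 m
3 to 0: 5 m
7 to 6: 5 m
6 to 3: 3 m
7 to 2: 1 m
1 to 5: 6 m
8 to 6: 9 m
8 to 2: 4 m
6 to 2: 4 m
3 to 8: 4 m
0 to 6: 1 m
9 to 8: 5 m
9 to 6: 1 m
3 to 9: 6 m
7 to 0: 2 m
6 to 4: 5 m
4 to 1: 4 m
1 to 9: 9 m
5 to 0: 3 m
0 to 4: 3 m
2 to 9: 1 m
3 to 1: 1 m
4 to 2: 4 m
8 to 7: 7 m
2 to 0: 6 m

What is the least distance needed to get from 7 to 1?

Candidate routes:
7 → 2 → 9 → 3 → 1: 1+1+6+1 = 9
7 → 0 → 6 → 3 → 1: 2+1+3+1 = 7
7 → 0 → 3 → 1: 2+5+1 = 8
The minimum is 7 m via 7 → 0 → 6 → 3 → 1.

7 m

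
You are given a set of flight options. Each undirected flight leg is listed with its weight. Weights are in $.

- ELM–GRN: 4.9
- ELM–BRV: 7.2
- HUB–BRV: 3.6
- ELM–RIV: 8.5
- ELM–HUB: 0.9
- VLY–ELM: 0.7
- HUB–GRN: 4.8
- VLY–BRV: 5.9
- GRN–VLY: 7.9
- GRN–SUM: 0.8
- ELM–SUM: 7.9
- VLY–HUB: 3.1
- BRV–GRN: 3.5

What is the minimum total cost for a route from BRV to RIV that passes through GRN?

$16.9

Best BRV to GRN: BRV–GRN costing 3.5
Shortest GRN→RIV: GRN–ELM–RIV = 13.4
Total via GRN: 3.5 + 13.4 = $16.9.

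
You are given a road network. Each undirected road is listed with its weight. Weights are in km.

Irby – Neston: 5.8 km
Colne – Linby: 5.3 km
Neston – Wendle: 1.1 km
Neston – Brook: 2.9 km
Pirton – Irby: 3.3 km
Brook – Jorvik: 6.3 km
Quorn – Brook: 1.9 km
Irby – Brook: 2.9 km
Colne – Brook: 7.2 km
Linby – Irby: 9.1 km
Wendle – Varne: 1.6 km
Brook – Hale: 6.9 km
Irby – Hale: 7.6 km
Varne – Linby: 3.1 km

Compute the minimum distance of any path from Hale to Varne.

Enumerating some paths:
Hale–Brook–Irby–Neston–Wendle–Varne: 6.9+2.9+5.8+1.1+1.6 = 18.3
Hale–Brook–Neston–Wendle–Varne: 6.9+2.9+1.1+1.6 = 12.5
Hale–Irby–Neston–Wendle–Varne: 7.6+5.8+1.1+1.6 = 16.1
Hale–Irby–Brook–Neston–Wendle–Varne: 7.6+2.9+2.9+1.1+1.6 = 16.1
Cheapest is Hale–Brook–Neston–Wendle–Varne at 12.5 km.

12.5 km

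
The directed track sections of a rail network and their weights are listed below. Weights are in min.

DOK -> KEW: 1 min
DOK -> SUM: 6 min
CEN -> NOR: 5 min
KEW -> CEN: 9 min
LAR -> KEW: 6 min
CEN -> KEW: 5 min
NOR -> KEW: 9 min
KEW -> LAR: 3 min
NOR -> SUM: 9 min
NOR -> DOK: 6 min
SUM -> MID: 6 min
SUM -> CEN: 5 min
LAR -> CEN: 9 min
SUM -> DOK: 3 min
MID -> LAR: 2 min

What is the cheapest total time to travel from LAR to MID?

29 min

Shortest distances from LAR:
LAR: 0
KEW: 6  (via LAR)
CEN: 9  (via LAR)
NOR: 14  (via CEN)
DOK: 20  (via NOR)
SUM: 23  (via NOR)
MID: 29  (via SUM)
Shortest route: LAR → CEN → NOR → SUM → MID = 29 min.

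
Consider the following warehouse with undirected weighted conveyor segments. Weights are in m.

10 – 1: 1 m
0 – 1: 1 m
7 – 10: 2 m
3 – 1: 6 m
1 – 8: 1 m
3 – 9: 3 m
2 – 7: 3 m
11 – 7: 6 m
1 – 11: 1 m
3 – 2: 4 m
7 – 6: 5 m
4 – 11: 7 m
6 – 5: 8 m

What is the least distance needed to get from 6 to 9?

15 m

Settle nodes by increasing distance from 6:
6: 0
7: 5  (via 6)
10: 7  (via 7)
1: 8  (via 10)
2: 8  (via 7)
5: 8  (via 6)
0: 9  (via 1)
8: 9  (via 1)
11: 9  (via 1)
3: 12  (via 2)
9: 15  (via 3)
Shortest route: 6–7–2–3–9 = 15 m.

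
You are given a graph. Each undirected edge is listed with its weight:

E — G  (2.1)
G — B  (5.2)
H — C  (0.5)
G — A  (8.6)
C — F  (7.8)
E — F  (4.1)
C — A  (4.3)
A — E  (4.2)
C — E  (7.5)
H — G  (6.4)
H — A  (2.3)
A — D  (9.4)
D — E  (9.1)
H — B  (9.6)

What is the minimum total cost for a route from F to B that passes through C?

Shortest F→C: F → C = 7.8
Best C to B: C → H → B costing 10.1
Total via C: 7.8 + 10.1 = 17.9.

17.9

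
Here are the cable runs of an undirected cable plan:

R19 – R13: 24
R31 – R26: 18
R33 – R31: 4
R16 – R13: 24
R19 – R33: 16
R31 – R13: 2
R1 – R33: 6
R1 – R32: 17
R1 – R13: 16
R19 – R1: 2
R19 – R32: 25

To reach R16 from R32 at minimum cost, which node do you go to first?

Candidate routes:
R32 - R1 - R19 - R33 - R31 - R13 - R16: 17+2+16+4+2+24 = 65
R32 - R1 - R13 - R16: 17+16+24 = 57
R32 - R1 - R33 - R31 - R13 - R16: 17+6+4+2+24 = 53
R32 - R19 - R1 - R33 - R31 - R13 - R16: 25+2+6+4+2+24 = 63
The minimum is 53 via R32 - R1 - R33 - R31 - R13 - R16.
So from R32 the first move is to R1.

R1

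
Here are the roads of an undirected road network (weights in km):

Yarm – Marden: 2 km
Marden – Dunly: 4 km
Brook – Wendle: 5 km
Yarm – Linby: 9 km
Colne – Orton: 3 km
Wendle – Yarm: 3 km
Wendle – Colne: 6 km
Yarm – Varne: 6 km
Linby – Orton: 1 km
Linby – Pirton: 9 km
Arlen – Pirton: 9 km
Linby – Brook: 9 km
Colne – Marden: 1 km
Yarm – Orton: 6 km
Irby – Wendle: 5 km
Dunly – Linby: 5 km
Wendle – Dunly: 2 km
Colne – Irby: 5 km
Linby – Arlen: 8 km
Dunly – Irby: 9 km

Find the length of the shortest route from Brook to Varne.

Shortest distances from Brook:
Brook: 0
Wendle: 5  (via Brook)
Dunly: 7  (via Wendle)
Yarm: 8  (via Wendle)
Linby: 9  (via Brook)
Orton: 10  (via Linby)
Marden: 10  (via Yarm)
Irby: 10  (via Wendle)
Colne: 11  (via Wendle)
Varne: 14  (via Yarm)
Shortest route: Brook–Wendle–Yarm–Varne = 14 km.

14 km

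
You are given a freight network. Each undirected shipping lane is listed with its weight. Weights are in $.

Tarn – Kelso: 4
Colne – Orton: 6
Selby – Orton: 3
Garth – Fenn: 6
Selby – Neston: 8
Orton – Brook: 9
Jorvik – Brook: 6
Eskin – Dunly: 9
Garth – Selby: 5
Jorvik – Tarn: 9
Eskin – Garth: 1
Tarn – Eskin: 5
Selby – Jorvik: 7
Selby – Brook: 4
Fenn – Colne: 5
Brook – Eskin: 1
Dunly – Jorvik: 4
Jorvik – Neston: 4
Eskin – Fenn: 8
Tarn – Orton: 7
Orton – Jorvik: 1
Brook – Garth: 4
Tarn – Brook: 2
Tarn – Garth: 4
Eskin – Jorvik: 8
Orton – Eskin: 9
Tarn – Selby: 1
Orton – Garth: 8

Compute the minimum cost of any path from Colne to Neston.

$11

Running Dijkstra from Colne:
Colne: 0
Fenn: 5  (via Colne)
Orton: 6  (via Colne)
Jorvik: 7  (via Orton)
Selby: 9  (via Orton)
Tarn: 10  (via Selby)
Neston: 11  (via Jorvik)
Shortest route: Colne–Orton–Jorvik–Neston = $11.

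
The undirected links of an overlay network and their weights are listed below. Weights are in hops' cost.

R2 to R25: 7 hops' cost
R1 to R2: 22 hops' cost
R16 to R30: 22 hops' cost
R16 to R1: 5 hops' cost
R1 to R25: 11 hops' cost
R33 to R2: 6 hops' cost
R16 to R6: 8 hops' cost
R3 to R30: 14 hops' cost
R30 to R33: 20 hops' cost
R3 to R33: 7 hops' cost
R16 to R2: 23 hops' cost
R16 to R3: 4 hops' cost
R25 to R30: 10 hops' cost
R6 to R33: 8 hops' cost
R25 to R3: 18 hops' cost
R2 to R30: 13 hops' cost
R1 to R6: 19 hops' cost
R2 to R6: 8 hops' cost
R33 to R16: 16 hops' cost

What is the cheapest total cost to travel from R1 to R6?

Shortest distances from R1:
R1: 0
R16: 5  (via R1)
R3: 9  (via R16)
R25: 11  (via R1)
R6: 13  (via R16)
Shortest route: R1–R16–R6 = 13 hops' cost.

13 hops' cost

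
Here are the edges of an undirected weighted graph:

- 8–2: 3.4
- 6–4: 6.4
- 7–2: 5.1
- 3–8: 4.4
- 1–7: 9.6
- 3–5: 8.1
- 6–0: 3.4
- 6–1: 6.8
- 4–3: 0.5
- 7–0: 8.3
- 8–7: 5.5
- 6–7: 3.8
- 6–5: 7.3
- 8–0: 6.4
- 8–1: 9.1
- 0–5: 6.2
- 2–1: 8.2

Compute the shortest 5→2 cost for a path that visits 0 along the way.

16

Best 5 to 0: 5–0 costing 6.2
Best 0 to 2: 0–8–2 costing 9.8
Total via 0: 6.2 + 9.8 = 16.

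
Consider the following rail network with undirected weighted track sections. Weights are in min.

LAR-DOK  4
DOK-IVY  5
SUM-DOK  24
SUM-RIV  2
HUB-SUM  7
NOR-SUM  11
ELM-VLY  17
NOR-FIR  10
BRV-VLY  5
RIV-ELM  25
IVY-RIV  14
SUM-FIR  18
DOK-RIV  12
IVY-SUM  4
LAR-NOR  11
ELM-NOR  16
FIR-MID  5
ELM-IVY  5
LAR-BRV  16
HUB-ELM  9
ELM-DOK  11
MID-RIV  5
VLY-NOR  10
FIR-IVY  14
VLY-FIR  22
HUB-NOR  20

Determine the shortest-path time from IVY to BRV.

25 min

Enumerating some paths:
IVY → ELM → VLY → BRV: 5+17+5 = 27
IVY → DOK → LAR → BRV: 5+4+16 = 25
IVY → SUM → NOR → VLY → BRV: 4+11+10+5 = 30
Cheapest is IVY → DOK → LAR → BRV at 25 min.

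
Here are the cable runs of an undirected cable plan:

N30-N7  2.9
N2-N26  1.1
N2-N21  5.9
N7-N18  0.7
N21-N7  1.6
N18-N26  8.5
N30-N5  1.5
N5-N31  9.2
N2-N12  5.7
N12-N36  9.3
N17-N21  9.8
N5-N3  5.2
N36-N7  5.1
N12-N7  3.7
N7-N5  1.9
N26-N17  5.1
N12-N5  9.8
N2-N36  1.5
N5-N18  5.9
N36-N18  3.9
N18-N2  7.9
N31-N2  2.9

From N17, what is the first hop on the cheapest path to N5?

Candidate routes:
N17 → N21 → N7 → N5: 9.8+1.6+1.9 = 13.3
N17 → N26 → N2 → N36 → N7 → N5: 5.1+1.1+1.5+5.1+1.9 = 14.7
N17 → N26 → N2 → N36 → N18 → N7 → N5: 5.1+1.1+1.5+3.9+0.7+1.9 = 14.2
N17 → N26 → N2 → N21 → N7 → N5: 5.1+1.1+5.9+1.6+1.9 = 15.6
Cheapest is N17 → N21 → N7 → N5 at 13.3.
So from N17 the first move is to N21.

N21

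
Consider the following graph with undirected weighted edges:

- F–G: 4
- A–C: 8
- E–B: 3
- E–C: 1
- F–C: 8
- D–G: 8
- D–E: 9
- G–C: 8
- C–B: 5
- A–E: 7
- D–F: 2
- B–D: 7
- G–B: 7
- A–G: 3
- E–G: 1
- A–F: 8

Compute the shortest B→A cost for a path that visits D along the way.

16

Best B to D: B–D costing 7
Best D to A: D–F–G–A costing 9
Total via D: 7 + 9 = 16.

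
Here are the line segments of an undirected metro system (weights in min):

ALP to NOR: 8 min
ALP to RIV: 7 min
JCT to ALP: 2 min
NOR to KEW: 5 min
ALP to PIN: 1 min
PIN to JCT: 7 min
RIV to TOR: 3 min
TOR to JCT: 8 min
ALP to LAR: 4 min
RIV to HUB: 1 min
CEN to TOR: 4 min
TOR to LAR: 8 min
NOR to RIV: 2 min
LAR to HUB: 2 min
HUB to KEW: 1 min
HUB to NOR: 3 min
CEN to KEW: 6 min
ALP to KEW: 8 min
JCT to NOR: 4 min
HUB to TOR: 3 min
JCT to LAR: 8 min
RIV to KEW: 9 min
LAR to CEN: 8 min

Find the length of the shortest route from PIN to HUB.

7 min

Candidate routes:
PIN–ALP–LAR–HUB: 1+4+2 = 7
PIN–ALP–RIV–HUB: 1+7+1 = 9
Cheapest is PIN–ALP–LAR–HUB at 7 min.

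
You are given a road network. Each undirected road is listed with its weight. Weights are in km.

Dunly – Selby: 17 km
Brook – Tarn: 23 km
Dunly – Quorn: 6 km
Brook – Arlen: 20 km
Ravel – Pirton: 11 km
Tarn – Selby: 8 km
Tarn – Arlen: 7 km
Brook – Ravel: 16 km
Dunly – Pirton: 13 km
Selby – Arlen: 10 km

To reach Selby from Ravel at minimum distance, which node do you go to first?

Candidate routes:
Ravel - Pirton - Dunly - Selby: 11+13+17 = 41
Ravel - Brook - Arlen - Selby: 16+20+10 = 46
Cheapest is Ravel - Pirton - Dunly - Selby at 41 km.
So from Ravel the first move is to Pirton.

Pirton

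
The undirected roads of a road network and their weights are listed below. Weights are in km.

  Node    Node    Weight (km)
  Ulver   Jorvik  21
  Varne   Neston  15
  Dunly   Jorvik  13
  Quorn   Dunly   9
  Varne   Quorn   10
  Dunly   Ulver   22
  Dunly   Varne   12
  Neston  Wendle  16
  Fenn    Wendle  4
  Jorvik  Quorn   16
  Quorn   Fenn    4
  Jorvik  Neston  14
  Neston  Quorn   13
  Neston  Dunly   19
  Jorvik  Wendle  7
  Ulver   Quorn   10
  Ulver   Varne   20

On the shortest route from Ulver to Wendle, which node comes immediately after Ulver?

Quorn

Compare a few routes:
Ulver–Jorvik–Wendle: 21+7 = 28
Ulver–Quorn–Fenn–Wendle: 10+4+4 = 18
Cheapest is Ulver–Quorn–Fenn–Wendle at 18 km.
So from Ulver the first move is to Quorn.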